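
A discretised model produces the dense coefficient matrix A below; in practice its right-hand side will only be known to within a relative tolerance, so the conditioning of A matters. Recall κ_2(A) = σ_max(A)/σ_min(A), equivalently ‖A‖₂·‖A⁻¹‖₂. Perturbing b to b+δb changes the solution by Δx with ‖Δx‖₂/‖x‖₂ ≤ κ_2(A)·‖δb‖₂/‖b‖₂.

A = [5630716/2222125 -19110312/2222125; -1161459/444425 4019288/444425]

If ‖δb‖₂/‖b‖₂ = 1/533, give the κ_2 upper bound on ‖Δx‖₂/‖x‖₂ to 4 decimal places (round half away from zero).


0.7188

AᵀA = [77799807241/5871390625 -266719019112/5871390625; -266719019112/5871390625 914471968384/5871390625]; tr = 1587634841/9394225, det = 1827904/9394225
eigenvalues of AᵀA: λ = (tr ± √(tr²−4·det))/2 = 169, 10816/9394225
so κ_2 = √(169 / (10816/9394225)) = 383.1250
worst-case relative error ≤ 383.1250 × 1/533 = 0.7188


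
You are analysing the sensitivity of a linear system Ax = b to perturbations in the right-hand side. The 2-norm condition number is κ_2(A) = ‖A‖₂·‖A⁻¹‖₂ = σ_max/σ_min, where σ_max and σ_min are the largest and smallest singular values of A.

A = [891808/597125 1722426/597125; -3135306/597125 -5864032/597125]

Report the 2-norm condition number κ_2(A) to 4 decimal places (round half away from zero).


281.0000

form AᵀA = [17000744356/570493225 1274982912/22819729; 1274982912/22819729 59765796196/570493225] with trace 265628168/1974025 and determinant 11316496/49350625
λ_max, λ_min = (265628168/1974025 ± √2822189975506944/155870988025)/2 = 3364/25, 3364/1974025
κ_2(A) = √(λ_max/λ_min) = √((3364/25) / (3364/1974025)) = 281.0000


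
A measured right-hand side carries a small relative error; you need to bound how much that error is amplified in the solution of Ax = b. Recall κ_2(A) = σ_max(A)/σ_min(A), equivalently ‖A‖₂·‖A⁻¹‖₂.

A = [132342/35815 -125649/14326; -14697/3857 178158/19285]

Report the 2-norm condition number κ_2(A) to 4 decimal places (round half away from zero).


form AᵀA = [2105604621/74736025 -202118733/2989441; -202118733/2989441 48509300529/298944100] with trace 336874077/1768900 and determinant 22667121/44222500
eigenvalues of AᵀA: λ = (tr ± √(tr²−4·det))/2 = 4761/25, 4761/1768900
κ_2(A) = √(λ_max/λ_min) = √((4761/25) / (4761/1768900)) = 266.0000

266.0000


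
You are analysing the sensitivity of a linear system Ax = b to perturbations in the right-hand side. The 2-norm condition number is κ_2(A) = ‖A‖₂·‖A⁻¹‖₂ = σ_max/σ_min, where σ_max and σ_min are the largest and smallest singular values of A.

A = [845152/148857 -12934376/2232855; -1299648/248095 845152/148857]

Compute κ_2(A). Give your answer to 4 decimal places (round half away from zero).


66.3750

form AᵀA = [39308932096/658692225 -24752811776/395215335; -24752811776/395215335 390025577536/5928230025] with trace 35377216/281961 and determinant 629407744/176225625
λ_max, λ_min = (35377216/281961 ± √781507258696536064/49688753450625)/2 = 3136/25, 200704/7049025
κ = σ_max/σ_min = (56/5)/(448/2655) = 66.3750


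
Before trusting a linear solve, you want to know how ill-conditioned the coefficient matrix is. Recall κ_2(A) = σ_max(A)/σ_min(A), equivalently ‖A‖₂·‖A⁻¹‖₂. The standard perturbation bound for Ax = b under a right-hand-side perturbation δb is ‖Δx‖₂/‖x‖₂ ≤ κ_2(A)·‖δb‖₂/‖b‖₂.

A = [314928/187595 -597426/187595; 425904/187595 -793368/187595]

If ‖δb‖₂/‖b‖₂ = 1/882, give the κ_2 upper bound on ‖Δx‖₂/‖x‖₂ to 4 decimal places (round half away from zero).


0.3128

form AᵀA = [11222954496/1407675361 -21041791200/1407675361; -21041791200/1407675361 39454024356/1407675361] with trace 175352868/4870849 and determinant 82944/4870849
eigenvalues of AᵀA: λ = (tr ± √(tr²−4·det))/2 = 36, 2304/4870849
κ = σ_max/σ_min = 6/(48/2207) = 275.8750
κ_2(A)·‖δb‖/‖b‖ = 0.3128


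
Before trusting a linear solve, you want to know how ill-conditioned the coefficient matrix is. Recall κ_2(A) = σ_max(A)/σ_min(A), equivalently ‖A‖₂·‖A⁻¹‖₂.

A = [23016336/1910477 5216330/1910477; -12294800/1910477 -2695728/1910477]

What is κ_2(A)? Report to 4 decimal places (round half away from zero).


342.6250

M = AᵀA = [2356103217664/12629489161 530118479520/12629489161; 530118479520/12629489161 119297744356/12629489161]. tr(M)=1472576420/7513081, det(M)=2458624/7513081
eigenvalues of AᵀA: λ = (tr ± √(tr²−4·det))/2 = 196, 12544/7513081
σ_max=√196=14, σ_min=√(12544/7513081)=(112/2741) → κ = 342.6250


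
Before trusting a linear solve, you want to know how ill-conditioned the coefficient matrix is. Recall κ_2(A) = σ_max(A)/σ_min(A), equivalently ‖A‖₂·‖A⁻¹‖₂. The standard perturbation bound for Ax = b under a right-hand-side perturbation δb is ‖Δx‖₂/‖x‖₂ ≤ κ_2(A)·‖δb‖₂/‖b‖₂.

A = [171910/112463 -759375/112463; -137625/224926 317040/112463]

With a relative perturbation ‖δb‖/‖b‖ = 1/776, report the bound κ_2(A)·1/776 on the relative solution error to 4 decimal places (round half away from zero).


0.4079

form AᵀA = [811555225/299359204 -901541250/74839801; -901541250/74839801 4006892025/74839801] with trace 10017325/178084 and determinant 5625/178084
solving λ² − 10017325/178084·λ + 5625/178084 = 0 gives λ = 225/4, 25/44521
κ = σ_max/σ_min = (15/2)/(5/211) = 316.5000
perturbation bound = 316.5000·1/776 = 0.4079


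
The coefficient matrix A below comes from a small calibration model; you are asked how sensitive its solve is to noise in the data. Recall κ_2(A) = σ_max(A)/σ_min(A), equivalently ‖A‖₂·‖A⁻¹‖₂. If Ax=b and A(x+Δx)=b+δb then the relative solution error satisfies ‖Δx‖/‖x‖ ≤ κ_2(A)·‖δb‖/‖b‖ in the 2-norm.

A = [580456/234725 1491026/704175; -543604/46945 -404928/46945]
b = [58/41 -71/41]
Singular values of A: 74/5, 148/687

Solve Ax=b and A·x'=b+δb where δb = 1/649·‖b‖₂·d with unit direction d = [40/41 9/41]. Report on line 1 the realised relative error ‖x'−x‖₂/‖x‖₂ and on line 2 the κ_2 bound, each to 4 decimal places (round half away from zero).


σ_max = 74/5, σ_min = 148/687
κ_2(A) = (74/5) / (148/687) = 68.7000
κ_2(A)·‖δb‖/‖b‖ = 0.1059
solve Ax = b  →  x = [-2.6770 3.7946]
2-norm of b is 2.2361; of x, 4.6439
re-solving with b+δb shifts x by Δx of norm 0.0160
realised ‖Δx‖/‖x‖ = 0.0034
realised/bound (from unrounded values) ≈ 0.0325

0.0034
0.1059


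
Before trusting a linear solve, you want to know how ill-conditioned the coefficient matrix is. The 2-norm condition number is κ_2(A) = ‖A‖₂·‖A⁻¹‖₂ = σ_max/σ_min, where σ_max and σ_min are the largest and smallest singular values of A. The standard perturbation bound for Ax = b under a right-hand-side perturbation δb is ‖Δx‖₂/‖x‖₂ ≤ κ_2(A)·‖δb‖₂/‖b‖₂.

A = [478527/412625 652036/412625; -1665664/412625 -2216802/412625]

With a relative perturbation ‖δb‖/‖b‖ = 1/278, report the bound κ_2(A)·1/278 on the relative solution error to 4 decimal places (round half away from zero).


form AᵀA = [4805479441/272415025 6407142588/272415025; 6407142588/272415025 8542979284/272415025] with trace 533938349/10896601 and determinant 240100/10896601
char-poly roots: 49 and 4900/10896601
κ_2(A) = √(λ_max/λ_min) = √(49 / (4900/10896601)) = 330.1000
worst-case relative error ≤ 330.1000 × 1/278 = 1.1874

1.1874


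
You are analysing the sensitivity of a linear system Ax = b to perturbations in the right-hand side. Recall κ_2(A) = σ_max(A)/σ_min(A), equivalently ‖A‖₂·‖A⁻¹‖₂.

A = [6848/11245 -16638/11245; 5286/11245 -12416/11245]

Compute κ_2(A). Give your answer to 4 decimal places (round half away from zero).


M = AᵀA = [2993476/5058001 -7182720/5058001; -7182720/5058001 17239204/5058001]. tr(M)=119720/29929, det(M)=16/29929
eigenvalues of AᵀA: λ = (tr ± √(tr²−4·det))/2 = 4, 4/29929
κ_2(A) = √(λ_max/λ_min) = √(4 / (4/29929)) = 173.0000

173.0000


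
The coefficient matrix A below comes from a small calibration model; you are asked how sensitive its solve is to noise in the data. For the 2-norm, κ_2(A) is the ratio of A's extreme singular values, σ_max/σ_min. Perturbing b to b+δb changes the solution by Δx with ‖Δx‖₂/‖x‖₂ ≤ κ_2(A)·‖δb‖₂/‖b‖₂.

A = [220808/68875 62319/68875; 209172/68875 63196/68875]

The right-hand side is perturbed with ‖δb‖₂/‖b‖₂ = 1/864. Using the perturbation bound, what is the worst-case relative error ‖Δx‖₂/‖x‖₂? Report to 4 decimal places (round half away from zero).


0.1264

form AᵀA = [109998928/5640625 32080104/5640625; 32080104/5640625 9366697/5640625] with trace 38197/1805 and determinant 8464/225625
eigenvalues of AᵀA: λ = (tr ± √(tr²−4·det))/2 = 529/25, 16/9025
so κ_2 = √((529/25) / (16/9025)) = 109.2500
perturbation bound = 109.2500·1/864 = 0.1264


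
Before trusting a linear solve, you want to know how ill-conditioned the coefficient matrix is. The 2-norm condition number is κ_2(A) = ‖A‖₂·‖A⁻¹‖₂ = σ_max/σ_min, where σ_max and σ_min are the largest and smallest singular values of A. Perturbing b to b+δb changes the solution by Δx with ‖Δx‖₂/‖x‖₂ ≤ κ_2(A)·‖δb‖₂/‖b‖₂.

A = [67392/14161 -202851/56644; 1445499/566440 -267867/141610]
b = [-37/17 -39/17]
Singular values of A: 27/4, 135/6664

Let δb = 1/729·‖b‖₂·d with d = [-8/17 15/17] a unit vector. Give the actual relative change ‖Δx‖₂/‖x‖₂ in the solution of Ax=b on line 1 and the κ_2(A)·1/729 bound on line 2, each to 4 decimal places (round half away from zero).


0.0043
0.4571

σ_max = 27/4, σ_min = 135/6664
κ = σ_max/σ_min = (27/4)/(135/6664) = 333.2000
worst-case relative error ≤ 333.2000 × 1/729 = 0.4571
solve Ax = b  →  x = [-29.9733 -39.2237]
‖b‖₂ = 3.1623 and ‖x‖₂ = 49.3650
re-solving with b+δb shifts x by Δx of norm 0.2141
dividing the unrounded norms, ‖Δx‖/‖x‖ = 0.0043
so the bound overstates the realised error by a factor of ≈ 105.3714 (computed from the unrounded values)


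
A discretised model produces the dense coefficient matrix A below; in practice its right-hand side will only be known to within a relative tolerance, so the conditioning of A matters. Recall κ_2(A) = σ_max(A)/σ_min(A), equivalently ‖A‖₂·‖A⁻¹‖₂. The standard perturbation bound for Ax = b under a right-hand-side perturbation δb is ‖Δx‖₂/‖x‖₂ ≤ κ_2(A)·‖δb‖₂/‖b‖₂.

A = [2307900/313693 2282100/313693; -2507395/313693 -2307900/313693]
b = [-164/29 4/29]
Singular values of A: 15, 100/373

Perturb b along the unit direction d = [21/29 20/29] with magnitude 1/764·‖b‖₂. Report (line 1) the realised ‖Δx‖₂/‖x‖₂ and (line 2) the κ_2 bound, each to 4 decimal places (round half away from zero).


from the listed singular values, σ₁ = 15, σ_n = 100/373
κ_2(A) = 15 / (100/373) = 55.9500
bound on ‖Δx‖/‖x‖: κ·ε = 55.9500·1/764 = 0.0732
solve Ax = b  →  x = [10.0966 -10.9880]
2-norm of b is 5.6569; of x, 14.9224
Δx = A⁻¹·δb where δb = 1/764·5.6569·d; ‖Δx‖ = 0.0276
realised ‖Δx‖/‖x‖ = 0.0019
realised/bound (from unrounded values) ≈ 0.0253

0.0019
0.0732


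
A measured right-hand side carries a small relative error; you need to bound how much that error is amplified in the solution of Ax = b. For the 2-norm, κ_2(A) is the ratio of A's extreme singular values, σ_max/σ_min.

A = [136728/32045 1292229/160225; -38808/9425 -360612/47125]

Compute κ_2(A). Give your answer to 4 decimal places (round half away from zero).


M = AᵀA = [1073264256/30525625 10061290584/152628125; 10061290584/152628125 94326097401/763140625]. tr(M)=419230809/2640625, det(M)=20575296/66015625
eigenvalues of AᵀA: λ = (tr ± √(tr²−4·det))/2 = 3969/25, 5184/2640625
κ_2(A) = √(λ_max/λ_min) = √((3969/25) / (5184/2640625)) = 284.3750

284.3750


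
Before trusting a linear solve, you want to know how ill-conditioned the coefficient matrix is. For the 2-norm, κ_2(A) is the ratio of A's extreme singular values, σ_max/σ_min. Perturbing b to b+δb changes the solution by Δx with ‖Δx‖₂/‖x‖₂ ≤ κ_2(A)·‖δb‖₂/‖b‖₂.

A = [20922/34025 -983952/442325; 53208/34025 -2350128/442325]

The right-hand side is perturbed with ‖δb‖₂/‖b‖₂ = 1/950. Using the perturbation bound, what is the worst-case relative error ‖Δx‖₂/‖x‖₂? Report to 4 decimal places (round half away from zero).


form AᵀA = [3268821348/1157700625 -11202450336/1157700625; -11202450336/1157700625 38409841152/1157700625] with trace 66685860/1852321 and determinant 82944/1852321
solving λ² − 66685860/1852321·λ + 82944/1852321 = 0 gives λ = 36, 2304/1852321
σ_max=√36=6, σ_min=√(2304/1852321)=(48/1361) → κ = 170.1250
perturbation bound = 170.1250·1/950 = 0.1791

0.1791


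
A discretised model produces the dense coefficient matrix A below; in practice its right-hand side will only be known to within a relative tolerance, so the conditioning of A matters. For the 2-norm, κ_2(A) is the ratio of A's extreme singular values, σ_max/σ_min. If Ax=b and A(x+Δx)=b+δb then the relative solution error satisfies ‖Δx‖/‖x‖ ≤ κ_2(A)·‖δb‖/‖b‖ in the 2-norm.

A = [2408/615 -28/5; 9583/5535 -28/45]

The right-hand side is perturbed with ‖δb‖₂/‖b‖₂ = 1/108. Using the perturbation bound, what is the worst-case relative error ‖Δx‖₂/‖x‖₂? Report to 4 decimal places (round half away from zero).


form AᵀA = [334033/18225 -139748/6075; -139748/6075 64288/2025] with trace 36505/729 and determinant 38416/729
char-poly roots: 49 and 784/729
κ_2(A) = √(λ_max/λ_min) = √(49 / (784/729)) = 6.7500
perturbation bound = 6.7500·1/108 = 0.0625

0.0625


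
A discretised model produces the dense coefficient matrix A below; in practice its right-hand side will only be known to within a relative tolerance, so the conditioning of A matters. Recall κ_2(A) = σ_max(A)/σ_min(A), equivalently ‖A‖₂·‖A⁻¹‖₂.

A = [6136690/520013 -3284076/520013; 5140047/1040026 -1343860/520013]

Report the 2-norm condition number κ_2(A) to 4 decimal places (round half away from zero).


M = AᵀA = [1047668282761/6400320004 -139687030350/1600080001; -139687030350/1600080001 74503638304/1600080001]. tr(M)=4656341993/22146436, det(M)=2829124/5536609
eigenvalues of AᵀA: λ = (tr ± √(tr²−4·det))/2 = 841/4, 13456/5536609
so κ_2 = √((841/4) / (13456/5536609)) = 294.1250

294.1250


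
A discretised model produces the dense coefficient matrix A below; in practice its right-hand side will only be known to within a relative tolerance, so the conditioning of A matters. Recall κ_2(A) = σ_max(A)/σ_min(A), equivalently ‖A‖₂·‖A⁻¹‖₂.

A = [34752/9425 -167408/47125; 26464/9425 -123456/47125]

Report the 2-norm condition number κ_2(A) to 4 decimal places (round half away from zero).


M = AᵀA = [76321792/3553225 -363396096/17766125; -363396096/17766125 1730672896/88830625]. tr(M)=4326656/105625, det(M)=262144/2640625
λ_max, λ_min = (4326656/105625 ± √18715521908736/11156640625)/2 = 1024/25, 256/105625
σ_max=√(1024/25)=(32/5), σ_min=√(256/105625)=(16/325) → κ = 130.0000

130.0000


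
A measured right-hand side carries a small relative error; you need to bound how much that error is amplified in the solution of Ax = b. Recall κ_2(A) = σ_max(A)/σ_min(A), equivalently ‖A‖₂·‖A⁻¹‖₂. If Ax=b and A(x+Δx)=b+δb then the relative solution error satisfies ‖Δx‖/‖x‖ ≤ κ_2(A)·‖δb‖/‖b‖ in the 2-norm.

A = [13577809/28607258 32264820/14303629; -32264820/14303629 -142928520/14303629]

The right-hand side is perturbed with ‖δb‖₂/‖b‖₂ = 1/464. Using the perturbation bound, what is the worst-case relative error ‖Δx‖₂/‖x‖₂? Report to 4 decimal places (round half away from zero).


0.6877

AᵀA = [2586812216401/486838316644 2873650060890/121709579161; 2873650060890/121709579161 12771909838800/121709579161]; tr = 31930072321/289612324, det = 8643600/72403081
solving λ² − 31930072321/289612324·λ + 8643600/72403081 = 0 gives λ = 441/4, 78400/72403081
κ_2(A) = √(λ_max/λ_min) = √((441/4) / (78400/72403081)) = 319.0875
bound on ‖Δx‖/‖x‖: κ·ε = 319.0875·1/464 = 0.6877


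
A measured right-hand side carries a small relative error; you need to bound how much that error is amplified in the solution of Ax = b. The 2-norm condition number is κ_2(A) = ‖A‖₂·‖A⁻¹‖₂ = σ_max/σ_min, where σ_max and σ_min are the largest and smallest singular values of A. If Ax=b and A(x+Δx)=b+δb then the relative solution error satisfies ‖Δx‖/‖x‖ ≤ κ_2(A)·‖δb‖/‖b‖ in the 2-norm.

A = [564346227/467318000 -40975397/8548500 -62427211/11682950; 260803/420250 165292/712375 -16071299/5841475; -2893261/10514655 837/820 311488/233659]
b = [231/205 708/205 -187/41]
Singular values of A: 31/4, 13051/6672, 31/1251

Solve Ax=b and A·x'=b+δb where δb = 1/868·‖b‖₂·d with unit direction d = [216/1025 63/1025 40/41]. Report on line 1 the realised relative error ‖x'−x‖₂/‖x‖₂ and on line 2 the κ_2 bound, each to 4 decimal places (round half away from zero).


from the listed singular values, σ₁ = 31/4, σ_n = 31/1251
κ_2(A) = (31/4) / (31/1251) = 312.7500
bound on ‖Δx‖/‖x‖: κ·ε = 312.7500·1/868 = 0.3603
solve Ax = b  →  x = [-157.2123 0.9947 -36.6334]
2-norm of b is 5.8310; of x, 161.4271
δb = ε·‖b‖·d = [0.0014 0.0004 0.0066]; solving A·Δx = δb gives ‖Δx‖ = 0.2711
dividing the unrounded norms, ‖Δx‖/‖x‖ = 0.0017
so the bound overstates the realised error by a factor of ≈ 214.5550 (computed from the unrounded values)

0.0017
0.3603


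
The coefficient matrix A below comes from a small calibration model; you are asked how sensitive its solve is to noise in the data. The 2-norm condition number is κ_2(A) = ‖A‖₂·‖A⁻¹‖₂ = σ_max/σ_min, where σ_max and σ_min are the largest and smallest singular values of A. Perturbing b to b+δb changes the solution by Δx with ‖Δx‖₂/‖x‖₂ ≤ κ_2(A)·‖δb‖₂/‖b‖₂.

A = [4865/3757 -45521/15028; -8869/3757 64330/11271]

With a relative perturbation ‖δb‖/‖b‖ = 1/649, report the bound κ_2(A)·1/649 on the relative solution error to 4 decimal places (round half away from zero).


0.3143

M = AᵀA = [354074/48841 -10195675/586092; -10195675/586092 293643721/7033104]. tr(M)=2039233/41616, det(M)=2401/41616
λ_max, λ_min = (2039233/41616 ± √4158071548225/1731891456)/2 = 49, 49/41616
κ_2(A) = √(λ_max/λ_min) = √(49 / (49/41616)) = 204.0000
bound on ‖Δx‖/‖x‖: κ·ε = 204.0000·1/649 = 0.3143


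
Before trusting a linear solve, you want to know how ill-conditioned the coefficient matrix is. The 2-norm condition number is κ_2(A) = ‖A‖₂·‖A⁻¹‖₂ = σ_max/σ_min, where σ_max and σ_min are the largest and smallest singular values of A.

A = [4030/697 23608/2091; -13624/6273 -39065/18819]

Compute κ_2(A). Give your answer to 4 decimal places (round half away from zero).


AᵀA = [892996/23409 4901000/70227; 4901000/70227 27763489/210681]; tr = 123877/729, det = 114244/729
char-poly roots: 169 and 676/729
κ = σ_max/σ_min = 13/(26/27) = 13.5000

13.5000


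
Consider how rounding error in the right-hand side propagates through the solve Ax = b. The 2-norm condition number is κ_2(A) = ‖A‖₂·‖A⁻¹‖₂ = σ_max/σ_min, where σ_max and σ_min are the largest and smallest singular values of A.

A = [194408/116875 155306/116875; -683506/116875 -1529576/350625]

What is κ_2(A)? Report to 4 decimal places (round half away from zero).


form AᵀA = [807959876/21855625 1817684096/65566875; 1817684096/65566875 4090691716/196700625] with trace 454493224/7868025 and determinant 2085136/7868025
solving λ² − 454493224/7868025·λ + 2085136/7868025 = 0 gives λ = 1444/25, 1444/314721
σ_max=√(1444/25)=(38/5), σ_min=√(1444/314721)=(38/561) → κ = 112.2000

112.2000


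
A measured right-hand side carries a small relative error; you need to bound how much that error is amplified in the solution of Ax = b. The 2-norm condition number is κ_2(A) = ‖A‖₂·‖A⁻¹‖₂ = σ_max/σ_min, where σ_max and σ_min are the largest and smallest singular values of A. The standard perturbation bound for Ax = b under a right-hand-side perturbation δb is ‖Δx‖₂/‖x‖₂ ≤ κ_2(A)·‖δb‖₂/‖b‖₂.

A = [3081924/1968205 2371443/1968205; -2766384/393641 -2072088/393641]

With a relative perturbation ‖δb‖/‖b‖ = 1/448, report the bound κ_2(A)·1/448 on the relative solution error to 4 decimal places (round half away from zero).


form AᵀA = [119464762896/2304480025 89597492172/2304480025; 89597492172/2304480025 67199559129/2304480025] with trace 7466572881/92179201 and determinant 4665600/92179201
λ_max, λ_min = (7466572881/92179201 ± √55747990302163897761/8497005096998401)/2 = 81, 57600/92179201
σ_max=√81=9, σ_min=√(57600/92179201)=(240/9601) → κ = 360.0375
worst-case relative error ≤ 360.0375 × 1/448 = 0.8037

0.8037


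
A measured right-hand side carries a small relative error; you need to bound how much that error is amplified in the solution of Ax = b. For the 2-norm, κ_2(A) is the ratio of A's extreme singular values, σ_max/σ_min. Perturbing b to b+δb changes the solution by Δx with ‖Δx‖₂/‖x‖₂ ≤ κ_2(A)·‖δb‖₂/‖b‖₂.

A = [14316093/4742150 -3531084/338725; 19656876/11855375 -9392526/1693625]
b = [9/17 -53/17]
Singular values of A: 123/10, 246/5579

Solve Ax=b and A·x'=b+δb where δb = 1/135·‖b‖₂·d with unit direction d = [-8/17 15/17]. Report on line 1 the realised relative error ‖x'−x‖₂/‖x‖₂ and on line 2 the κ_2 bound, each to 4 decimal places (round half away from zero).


from the listed singular values, σ₁ = 123/10, σ_n = 246/5579
κ_2(A) = (123/10) / (246/5579) = 278.9500
κ_2(A)·‖δb‖/‖b‖ = 2.0663
solve Ax = b  →  x = [-65.3379 -18.9722]
‖b‖₂ = 3.1623 and ‖x‖₂ = 68.0366
with δb = [-0.0110 0.0207], A·Δx = δb → ‖Δx‖ = 0.5312
realised ‖Δx‖/‖x‖ = 0.0078
realised/bound (from unrounded values) ≈ 0.0038

0.0078
2.0663


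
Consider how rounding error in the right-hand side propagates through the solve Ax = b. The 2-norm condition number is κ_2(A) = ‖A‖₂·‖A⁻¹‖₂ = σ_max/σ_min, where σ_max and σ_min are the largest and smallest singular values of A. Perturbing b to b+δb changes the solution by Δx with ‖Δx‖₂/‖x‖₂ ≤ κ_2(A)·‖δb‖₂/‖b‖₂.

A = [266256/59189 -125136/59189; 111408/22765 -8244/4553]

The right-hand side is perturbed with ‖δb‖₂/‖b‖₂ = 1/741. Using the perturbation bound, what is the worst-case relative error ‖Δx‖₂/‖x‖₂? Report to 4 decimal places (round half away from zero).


0.0318

form AᵀA = [4601534976/104142025 -382650048/20828405; -382650048/20828405 32276880/4165681] with trace 32002704/616225 and determinant 2985984/616225
solving λ² − 32002704/616225·λ + 2985984/616225 = 0 gives λ = 1296/25, 2304/24649
so κ_2 = √((1296/25) / (2304/24649)) = 23.5500
worst-case relative error ≤ 23.5500 × 1/741 = 0.0318


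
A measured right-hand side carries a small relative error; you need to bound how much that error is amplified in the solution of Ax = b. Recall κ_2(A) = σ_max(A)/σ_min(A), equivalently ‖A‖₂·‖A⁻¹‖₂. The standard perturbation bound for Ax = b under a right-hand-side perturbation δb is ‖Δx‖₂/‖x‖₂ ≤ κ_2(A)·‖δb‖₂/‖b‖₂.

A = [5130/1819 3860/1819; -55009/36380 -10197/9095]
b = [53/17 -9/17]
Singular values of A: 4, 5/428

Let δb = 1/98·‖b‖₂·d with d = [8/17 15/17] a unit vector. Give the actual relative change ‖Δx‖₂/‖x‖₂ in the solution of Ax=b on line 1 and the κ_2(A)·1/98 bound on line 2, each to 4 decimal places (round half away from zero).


σ_max = 4, σ_min = 5/428
κ = σ_max/σ_min = 4/(5/428) = 342.4000
perturbation bound = 342.4000·1/98 = 3.4939
solve Ax = b  →  x = [-50.7600 68.9300]
‖b‖₂ = 3.1623 and ‖x‖₂ = 85.6033
re-solving with b+δb shifts x by Δx of norm 2.7622
dividing the unrounded norms, ‖Δx‖/‖x‖ = 0.0323
realised/bound (from unrounded values) ≈ 0.0092

0.0323
3.4939


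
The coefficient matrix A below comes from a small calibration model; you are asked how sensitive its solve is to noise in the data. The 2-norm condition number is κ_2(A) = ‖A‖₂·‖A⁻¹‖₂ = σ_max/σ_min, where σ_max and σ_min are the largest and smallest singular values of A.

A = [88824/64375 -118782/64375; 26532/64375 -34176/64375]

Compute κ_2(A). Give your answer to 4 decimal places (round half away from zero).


form AᵀA = [2749968/1326125 -3666384/1326125; -3666384/1326125 4888692/1326125] with trace 1527732/265225 and determinant 5184/6630625
λ_max, λ_min = (1527732/265225 ± √93349803024/2813772025)/2 = 144/25, 36/265225
so κ_2 = √((144/25) / (36/265225)) = 206.0000

206.0000


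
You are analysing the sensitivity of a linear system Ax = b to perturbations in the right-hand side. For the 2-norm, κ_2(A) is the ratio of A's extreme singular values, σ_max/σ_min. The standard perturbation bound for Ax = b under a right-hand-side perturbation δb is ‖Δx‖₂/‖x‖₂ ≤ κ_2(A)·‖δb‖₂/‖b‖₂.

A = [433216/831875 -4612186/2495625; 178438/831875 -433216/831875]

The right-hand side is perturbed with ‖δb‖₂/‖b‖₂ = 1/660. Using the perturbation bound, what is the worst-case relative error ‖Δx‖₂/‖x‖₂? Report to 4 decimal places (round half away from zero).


form AᵀA = [351225956/1107225625 -3567966976/3321676875; -3567966976/3321676875 36738151396/9965030625] with trace 63838696/15944049 and determinant 250000/15944049
eigenvalues of AᵀA: λ = (tr ± √(tr²−4·det))/2 = 4, 62500/15944049
κ = σ_max/σ_min = 2/(250/3993) = 31.9440
perturbation bound = 31.9440·1/660 = 0.0484

0.0484


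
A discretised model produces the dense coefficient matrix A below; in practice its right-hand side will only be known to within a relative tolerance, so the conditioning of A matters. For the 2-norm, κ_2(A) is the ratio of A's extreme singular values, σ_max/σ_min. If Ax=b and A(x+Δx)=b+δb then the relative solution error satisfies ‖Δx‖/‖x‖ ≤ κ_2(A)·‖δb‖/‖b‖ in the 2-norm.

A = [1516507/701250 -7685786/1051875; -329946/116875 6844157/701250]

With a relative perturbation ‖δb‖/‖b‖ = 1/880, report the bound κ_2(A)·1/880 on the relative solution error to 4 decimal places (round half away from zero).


0.3825

AᵀA = [248756421841/19670062500 -639587365984/14752546875; -639587365984/14752546875 26314703644681/177030562500]; tr = 22842809153/141624450, det = 260144641/1132995600
eigenvalues of AᵀA: λ = (tr ± √(tr²−4·det))/2 = 16129/100, 16129/11329956
so κ_2 = √((16129/100) / (16129/11329956)) = 336.6000
bound on ‖Δx‖/‖x‖: κ·ε = 336.6000·1/880 = 0.3825


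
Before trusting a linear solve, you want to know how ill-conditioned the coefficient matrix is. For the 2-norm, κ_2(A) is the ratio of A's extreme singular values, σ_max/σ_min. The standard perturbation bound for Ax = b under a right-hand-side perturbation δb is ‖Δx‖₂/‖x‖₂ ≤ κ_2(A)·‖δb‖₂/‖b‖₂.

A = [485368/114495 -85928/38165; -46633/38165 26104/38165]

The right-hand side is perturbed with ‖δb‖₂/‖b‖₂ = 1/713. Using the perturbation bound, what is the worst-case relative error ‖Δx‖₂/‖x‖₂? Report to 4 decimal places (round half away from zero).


AᵀA = [10206153025/524364201 -1814345000/174788067; -1814345000/174788067 322601600/58262689]; tr = 45361825/1814409, det = 40000/1814409
solving λ² − 45361825/1814409·λ + 40000/1814409 = 0 gives λ = 25, 1600/1814409
κ_2(A) = √(λ_max/λ_min) = √(25 / (1600/1814409)) = 168.3750
bound on ‖Δx‖/‖x‖: κ·ε = 168.3750·1/713 = 0.2362

0.2362


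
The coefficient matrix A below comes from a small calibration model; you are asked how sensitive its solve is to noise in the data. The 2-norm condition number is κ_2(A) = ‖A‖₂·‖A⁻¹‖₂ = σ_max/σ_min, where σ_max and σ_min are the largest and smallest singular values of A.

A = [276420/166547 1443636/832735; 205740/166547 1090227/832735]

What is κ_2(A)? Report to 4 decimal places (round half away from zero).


287.1500

AᵀA = [118736964000/27737903209 124670633220/27737903209; 124670633220/27737903209 130907192481/27737903209]; tr = 296842041/32982049, det = 32400/32982049
λ_max, λ_min = (296842041/32982049 ± √88110922831495281/1087815556238401)/2 = 9, 3600/32982049
σ_max=√9=3, σ_min=√(3600/32982049)=(60/5743) → κ = 287.1500


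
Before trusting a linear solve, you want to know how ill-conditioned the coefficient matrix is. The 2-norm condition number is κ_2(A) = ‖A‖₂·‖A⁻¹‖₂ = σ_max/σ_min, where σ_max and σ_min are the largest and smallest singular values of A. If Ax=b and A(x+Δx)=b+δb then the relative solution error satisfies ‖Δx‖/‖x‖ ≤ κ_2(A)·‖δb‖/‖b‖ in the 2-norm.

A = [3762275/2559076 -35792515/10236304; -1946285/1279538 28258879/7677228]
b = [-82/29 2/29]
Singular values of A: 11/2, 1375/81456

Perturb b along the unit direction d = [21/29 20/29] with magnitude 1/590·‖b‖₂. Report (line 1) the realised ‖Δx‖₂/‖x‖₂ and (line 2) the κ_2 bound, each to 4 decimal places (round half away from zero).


0.0024
0.5522

σ_max = 11/2, σ_min = 1375/81456
κ_2(A) = (11/2) / (1375/81456) = 325.8240
worst-case relative error ≤ 325.8240 × 1/590 = 0.5522
solve Ax = b  →  x = [-109.5074 -45.2341]
‖b‖₂ = 2.8284 and ‖x‖₂ = 118.4820
δb = ε·‖b‖·d = [0.0035 0.0033]; solving A·Δx = δb gives ‖Δx‖ = 0.2840
relative error = 0.0024
tightness: 0.0024 against a bound of 0.5522 (unrounded ratio ≈ 0.0043)


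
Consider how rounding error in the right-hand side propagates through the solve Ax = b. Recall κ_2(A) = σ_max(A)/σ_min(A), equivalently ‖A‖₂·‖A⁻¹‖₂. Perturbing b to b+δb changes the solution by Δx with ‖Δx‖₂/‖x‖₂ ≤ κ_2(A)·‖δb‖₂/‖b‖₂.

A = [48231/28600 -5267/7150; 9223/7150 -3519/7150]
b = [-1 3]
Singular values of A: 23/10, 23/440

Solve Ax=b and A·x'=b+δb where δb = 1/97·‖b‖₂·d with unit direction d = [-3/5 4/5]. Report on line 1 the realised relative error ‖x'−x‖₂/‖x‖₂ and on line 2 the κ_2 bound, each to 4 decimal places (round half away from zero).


0.0109
0.4536

from the listed singular values, σ₁ = 23/10, σ_n = 23/440
κ_2(A) = (23/10) / (23/440) = 44.0000
worst-case relative error ≤ 44.0000 × 1/97 = 0.4536
solve Ax = b  →  x = [22.4749 52.8094]
‖b‖₂ = 3.1623 and ‖x‖₂ = 57.3930
re-solving with b+δb shifts x by Δx of norm 0.6237
relative error = 0.0109
realised/bound (from unrounded values) ≈ 0.0240


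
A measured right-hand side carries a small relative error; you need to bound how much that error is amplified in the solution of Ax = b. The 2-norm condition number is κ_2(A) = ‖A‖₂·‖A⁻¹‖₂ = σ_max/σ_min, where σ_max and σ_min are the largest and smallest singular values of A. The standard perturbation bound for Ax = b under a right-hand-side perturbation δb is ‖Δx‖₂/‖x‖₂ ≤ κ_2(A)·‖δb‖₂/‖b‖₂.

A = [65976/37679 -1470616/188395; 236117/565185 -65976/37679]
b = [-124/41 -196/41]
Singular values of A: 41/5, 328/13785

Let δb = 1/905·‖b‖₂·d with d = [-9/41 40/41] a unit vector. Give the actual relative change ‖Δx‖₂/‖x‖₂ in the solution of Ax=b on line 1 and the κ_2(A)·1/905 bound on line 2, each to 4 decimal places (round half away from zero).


0.0016
0.3808

from the listed singular values, σ₁ = 41/5, σ_n = 328/13785
κ = σ_max/σ_min = (41/5)/(328/13785) = 344.6250
κ_2(A)·‖δb‖/‖b‖ = 0.3808
solve Ax = b  →  x = [-164.1166 -36.4262]
‖b‖ = 5.6569, ‖x‖ = 168.1105
Δx = A⁻¹·δb where δb = 1/905·5.6569·d; ‖Δx‖ = 0.2627
realised ‖Δx‖/‖x‖ = 0.0016
so the bound overstates the realised error by a factor of ≈ 243.6877 (computed from the unrounded values)


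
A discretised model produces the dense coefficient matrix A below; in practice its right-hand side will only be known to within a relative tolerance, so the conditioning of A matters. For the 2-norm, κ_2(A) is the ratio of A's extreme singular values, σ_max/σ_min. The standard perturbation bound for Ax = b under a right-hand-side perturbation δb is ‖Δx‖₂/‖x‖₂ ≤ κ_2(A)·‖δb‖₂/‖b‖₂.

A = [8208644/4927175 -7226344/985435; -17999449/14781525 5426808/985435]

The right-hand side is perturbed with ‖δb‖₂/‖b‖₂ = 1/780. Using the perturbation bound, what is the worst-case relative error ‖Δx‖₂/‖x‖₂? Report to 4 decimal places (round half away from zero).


AᵀA = [37216667646889/8739739253025 -3675133463752/194216427845; -3675133463752/194216427845 3266811707008/38843285569]; tr = 459398751769/5199131025, det = 312299584/5199131025
solving λ² − 459398751769/5199131025·λ + 312299584/5199131025 = 0 gives λ = 2209/25, 141376/207965241
σ_max=√(2209/25)=(47/5), σ_min=√(141376/207965241)=(376/14421) → κ = 360.5250
κ_2(A)·‖δb‖/‖b‖ = 0.4622

0.4622


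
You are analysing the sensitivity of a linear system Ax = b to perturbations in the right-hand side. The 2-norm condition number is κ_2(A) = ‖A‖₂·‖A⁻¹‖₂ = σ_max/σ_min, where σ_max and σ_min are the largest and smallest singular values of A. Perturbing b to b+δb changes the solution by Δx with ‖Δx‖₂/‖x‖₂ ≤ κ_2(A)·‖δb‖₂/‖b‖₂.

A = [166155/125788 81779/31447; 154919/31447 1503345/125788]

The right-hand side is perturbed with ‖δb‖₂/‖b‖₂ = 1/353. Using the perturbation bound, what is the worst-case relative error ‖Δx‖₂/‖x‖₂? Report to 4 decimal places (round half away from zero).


0.1671

form AᵀA = [244857721/9412624 36657450/588289; 36657450/588289 1408120801/9412624] with trace 4890469/27848 and determinant 7890481/891136
λ_max, λ_min = (4890469/27848 ± √1493076267225/48469444)/2 = 2809/16, 2809/55696
so κ_2 = √((2809/16) / (2809/55696)) = 59.0000
perturbation bound = 59.0000·1/353 = 0.1671


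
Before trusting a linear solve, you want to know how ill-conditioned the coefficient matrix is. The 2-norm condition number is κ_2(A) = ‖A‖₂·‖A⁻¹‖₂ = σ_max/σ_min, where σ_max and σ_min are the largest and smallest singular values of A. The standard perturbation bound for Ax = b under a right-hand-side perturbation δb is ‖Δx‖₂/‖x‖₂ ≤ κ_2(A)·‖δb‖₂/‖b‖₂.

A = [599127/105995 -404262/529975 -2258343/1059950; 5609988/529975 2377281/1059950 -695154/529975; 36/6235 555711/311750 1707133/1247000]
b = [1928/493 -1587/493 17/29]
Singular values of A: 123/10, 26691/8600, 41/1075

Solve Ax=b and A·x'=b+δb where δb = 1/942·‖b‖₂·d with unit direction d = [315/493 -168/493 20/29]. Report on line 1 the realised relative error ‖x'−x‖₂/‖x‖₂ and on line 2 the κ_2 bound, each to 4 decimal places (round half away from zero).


0.0014
0.3424

from the listed singular values, σ₁ = 123/10, σ_n = 41/1075
κ_2(A) = (123/10) / (41/1075) = 322.5000
bound on ‖Δx‖/‖x‖: κ·ε = 322.5000·1/942 = 0.3424
solve Ax = b  →  x = [22.9427 -62.1760 81.2903]
‖b‖₂ = 5.0990 and ‖x‖₂ = 104.8825
with δb = [0.0035 -0.0018 0.0037], A·Δx = δb → ‖Δx‖ = 0.1419
relative error = 0.0014
tightness: 0.0014 against a bound of 0.3424 (unrounded ratio ≈ 0.0040)


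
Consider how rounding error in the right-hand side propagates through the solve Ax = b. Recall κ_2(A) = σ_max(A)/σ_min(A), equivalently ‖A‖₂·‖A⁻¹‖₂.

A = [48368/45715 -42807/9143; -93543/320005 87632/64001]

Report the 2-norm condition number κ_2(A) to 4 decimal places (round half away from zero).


312.2000

form AᵀA = [4935360025/4096128001 -21930264000/4096128001; -21930264000/4096128001 97468890625/4096128001] with trace 60918650/2436721 and determinant 15625/2436721
solving λ² − 60918650/2436721·λ + 15625/2436721 = 0 gives λ = 25, 625/2436721
κ_2(A) = √(λ_max/λ_min) = √(25 / (625/2436721)) = 312.2000


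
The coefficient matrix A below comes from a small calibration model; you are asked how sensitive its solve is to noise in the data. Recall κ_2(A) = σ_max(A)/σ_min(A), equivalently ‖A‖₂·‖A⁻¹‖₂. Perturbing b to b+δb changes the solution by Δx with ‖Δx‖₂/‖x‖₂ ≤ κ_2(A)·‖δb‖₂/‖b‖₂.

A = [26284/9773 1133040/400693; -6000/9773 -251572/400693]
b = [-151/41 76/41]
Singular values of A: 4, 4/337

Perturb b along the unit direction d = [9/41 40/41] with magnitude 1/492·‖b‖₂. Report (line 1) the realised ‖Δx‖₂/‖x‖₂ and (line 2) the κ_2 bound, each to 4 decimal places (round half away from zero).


0.0084
0.6850

σ_max = 4, σ_min = 4/337
condition number: 4 ÷ (4/337) = 337.0000
worst-case relative error ≤ 337.0000 × 1/492 = 0.6850
solve Ax = b  →  x = [-61.6983 57.3793]
‖b‖ = 4.1231, ‖x‖ = 84.2559
re-solving with b+δb shifts x by Δx of norm 0.7060
relative error = 0.0084
so the bound overstates the realised error by a factor of ≈ 81.7403 (computed from the unrounded values)


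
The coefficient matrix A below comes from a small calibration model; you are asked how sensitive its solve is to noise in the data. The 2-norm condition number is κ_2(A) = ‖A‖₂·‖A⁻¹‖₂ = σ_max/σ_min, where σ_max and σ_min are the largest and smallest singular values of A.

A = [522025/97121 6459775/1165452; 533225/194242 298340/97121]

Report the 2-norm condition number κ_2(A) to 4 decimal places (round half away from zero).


AᵀA = [4755603125/130553476 14971135375/391660428; 14971135375/391660428 188739328225/4699925136]; tr = 427991725/5588496, det = 37515625/22353984
eigenvalues of AᵀA: λ = (tr ± √(tr²−4·det))/2 = 1225/16, 30625/1397124
so κ_2 = √((1225/16) / (30625/1397124)) = 59.1000

59.1000


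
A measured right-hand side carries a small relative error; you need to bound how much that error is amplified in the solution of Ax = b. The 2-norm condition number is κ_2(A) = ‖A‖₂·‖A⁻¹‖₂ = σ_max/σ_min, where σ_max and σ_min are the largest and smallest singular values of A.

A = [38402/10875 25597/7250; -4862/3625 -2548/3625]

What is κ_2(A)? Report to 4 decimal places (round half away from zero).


12.0000

M = AᵀA = [2699944/189225 169169/12615; 169169/12615 1089881/84100]. tr(M)=4901/180, det(M)=28561/5625
eigenvalues of AᵀA: λ = (tr ± √(tr²−4·det))/2 = 676/25, 169/900
κ = σ_max/σ_min = (26/5)/(13/30) = 12.0000


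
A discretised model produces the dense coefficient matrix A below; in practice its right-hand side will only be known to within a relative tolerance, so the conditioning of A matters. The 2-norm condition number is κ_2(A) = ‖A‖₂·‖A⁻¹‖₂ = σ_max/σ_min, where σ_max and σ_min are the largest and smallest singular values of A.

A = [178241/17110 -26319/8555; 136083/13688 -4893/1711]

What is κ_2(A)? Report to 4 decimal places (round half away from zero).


AᵀA = [1154913481/5569600 -42105651/696200; -42105651/696200 1535346/87025]; tr = 50127025/222784, det = 140625/222784
solving λ² − 50127025/222784·λ + 140625/222784 = 0 gives λ = 225, 625/222784
κ_2(A) = √(λ_max/λ_min) = √(225 / (625/222784)) = 283.2000

283.2000


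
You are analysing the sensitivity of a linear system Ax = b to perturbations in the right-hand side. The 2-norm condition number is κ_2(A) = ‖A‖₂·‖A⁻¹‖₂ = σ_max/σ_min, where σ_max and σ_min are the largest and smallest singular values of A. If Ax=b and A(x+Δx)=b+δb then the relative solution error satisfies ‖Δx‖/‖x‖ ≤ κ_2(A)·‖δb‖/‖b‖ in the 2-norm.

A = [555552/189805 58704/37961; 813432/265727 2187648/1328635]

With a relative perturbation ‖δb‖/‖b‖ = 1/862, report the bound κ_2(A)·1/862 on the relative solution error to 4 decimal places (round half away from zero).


AᵀA = [37651669056/2099014225 4016107008/419802845; 4016107008/419802845 10710284544/2099014225]; tr = 6693696/290521, det = 1327104/181575625
eigenvalues of AᵀA: λ = (tr ± √(tr²−4·det))/2 = 576/25, 2304/7263025
σ_max=√(576/25)=(24/5), σ_min=√(2304/7263025)=(48/2695) → κ = 269.5000
bound on ‖Δx‖/‖x‖: κ·ε = 269.5000·1/862 = 0.3126

0.3126
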